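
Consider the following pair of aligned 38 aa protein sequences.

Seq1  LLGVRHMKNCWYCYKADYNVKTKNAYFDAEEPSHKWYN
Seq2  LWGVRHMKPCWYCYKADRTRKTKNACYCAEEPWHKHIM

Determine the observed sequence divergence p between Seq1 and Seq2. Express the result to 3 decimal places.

0.316

Differing sites — 2:L/W; 9:N/P; 18:Y/R; 19:N/T; 20:V/R; 26:Y/C; 27:F/Y; 28:D/C; 33:S/W; 36:W/H; 37:Y/I; 38:N/M.
There are 12 differences over 38 sites, so p = 12/38 = 0.316.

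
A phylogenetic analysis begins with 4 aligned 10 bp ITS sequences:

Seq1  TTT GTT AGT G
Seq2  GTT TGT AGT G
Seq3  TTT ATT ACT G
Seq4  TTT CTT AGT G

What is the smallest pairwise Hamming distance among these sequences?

1

Pairwise Hamming distances:
  Seq1 vs Seq2: 3
  Seq1 vs Seq3: 2
  Seq1 vs Seq4: 1
  Seq2 vs Seq3: 4
  Seq2 vs Seq4: 3
  Seq3 vs Seq4: 2
The smallest is 1, between Seq1 and Seq4.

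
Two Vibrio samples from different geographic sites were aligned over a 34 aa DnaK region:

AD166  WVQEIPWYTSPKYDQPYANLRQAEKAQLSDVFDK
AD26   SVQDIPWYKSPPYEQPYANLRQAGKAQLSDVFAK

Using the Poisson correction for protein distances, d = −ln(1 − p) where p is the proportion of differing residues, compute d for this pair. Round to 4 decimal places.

0.2305

The sequences differ at positions 1 (W/S), 4 (E/D), 9 (T/K), 12 (K/P), 14 (D/E), 24 (E/G), 33 (D/A).
p = 7/34 = 0.205882.
d = −ln(1 − 0.205882) = −ln(0.794118) = 0.2305.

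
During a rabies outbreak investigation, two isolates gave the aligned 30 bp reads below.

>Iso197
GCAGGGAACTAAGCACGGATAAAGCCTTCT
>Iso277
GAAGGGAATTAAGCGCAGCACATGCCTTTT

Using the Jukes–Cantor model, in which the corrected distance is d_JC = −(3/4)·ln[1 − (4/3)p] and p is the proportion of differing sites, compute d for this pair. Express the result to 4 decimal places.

Mismatches occur at site 2 (C/A), site 9 (C/T), site 15 (A/G), site 17 (G/A), site 19 (A/C), site 20 (T/A), site 21 (A/C), site 23 (A/T), site 29 (C/T).
p = 9/30 = 0.300000.
d = −0.75 · ln(1 − (4/3)·0.300000) = −0.75 · ln(0.600000) = −0.75 · (-0.510826) = 0.3831.

0.3831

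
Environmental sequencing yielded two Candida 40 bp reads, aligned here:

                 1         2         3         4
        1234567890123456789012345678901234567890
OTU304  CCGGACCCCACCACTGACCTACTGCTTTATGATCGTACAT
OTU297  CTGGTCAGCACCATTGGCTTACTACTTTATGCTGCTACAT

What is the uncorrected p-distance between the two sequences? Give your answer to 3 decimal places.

Differing sites — 2:C/T; 5:A/T; 7:C/A; 8:C/G; 14:C/T; 17:A/G; 19:C/T; 24:G/A; 32:A/C; 34:C/G; 35:G/C.
There are 11 differences over 40 sites, so p = 11/40 = 0.275.

0.275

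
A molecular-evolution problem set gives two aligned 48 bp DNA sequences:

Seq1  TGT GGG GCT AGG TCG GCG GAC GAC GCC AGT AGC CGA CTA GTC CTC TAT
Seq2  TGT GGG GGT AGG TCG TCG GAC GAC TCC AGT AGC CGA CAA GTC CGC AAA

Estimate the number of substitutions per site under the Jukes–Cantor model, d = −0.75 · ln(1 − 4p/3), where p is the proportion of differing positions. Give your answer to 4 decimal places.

0.1622

The sequences differ at positions 8 (C/G), 16 (G/T), 25 (G/T), 38 (T/A), 44 (T/G), 46 (T/A), 48 (T/A).
p = 7/48 = 0.145833.
d = −0.75 · ln(1 − (4/3)·0.145833) = −0.75 · ln(0.805556) = −0.75 · (-0.216223) = 0.1622.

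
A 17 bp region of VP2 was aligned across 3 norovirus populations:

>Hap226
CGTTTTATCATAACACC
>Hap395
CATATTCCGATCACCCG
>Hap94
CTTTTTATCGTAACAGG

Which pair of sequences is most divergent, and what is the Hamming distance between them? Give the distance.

9

Pairwise Hamming distances:
  Hap226 vs Hap395: 8
  Hap226 vs Hap94: 4
  Hap395 vs Hap94: 9
The largest is 9, between Hap395 and Hap94.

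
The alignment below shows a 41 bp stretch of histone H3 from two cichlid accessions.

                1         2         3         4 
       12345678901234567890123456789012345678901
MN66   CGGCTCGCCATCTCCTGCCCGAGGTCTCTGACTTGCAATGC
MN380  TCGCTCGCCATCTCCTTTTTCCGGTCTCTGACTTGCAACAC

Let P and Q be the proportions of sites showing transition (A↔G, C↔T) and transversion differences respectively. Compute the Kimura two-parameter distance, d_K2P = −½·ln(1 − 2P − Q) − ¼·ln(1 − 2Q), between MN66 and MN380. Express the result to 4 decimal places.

Mismatches occur at site 1 (C/T, transition), site 2 (G/C, transversion), site 17 (G/T, transversion), site 18 (C/T, transition), site 19 (C/T, transition), site 20 (C/T, transition), site 21 (G/C, transversion), site 22 (A/C, transversion), site 39 (T/C, transition), site 40 (G/A, transition).
Of the 10 differences, 6 transitions and 4 transversions over 41 sites: P = 6/41 = 0.146341, Q = 4/41 = 0.097561.
d = −0.5·ln(0.609757) − 0.25·ln(0.804878) = −0.5·(-0.494695) − 0.25·(-0.217065) = 0.3016.

0.3016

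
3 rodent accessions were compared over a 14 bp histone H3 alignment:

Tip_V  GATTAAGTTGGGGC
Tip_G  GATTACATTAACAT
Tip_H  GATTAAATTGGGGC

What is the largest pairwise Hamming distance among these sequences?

Pairwise Hamming distances:
  Tip_V vs Tip_G: 7
  Tip_V vs Tip_H: 1
  Tip_G vs Tip_H: 6
The largest is 7, between Tip_V and Tip_G.

7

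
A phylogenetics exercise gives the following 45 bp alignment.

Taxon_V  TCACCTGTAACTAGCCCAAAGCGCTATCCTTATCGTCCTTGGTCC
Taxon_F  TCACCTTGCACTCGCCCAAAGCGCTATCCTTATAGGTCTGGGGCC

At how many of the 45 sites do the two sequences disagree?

9

Differing sites — 7:G/T; 8:T/G; 9:A/C; 13:A/C; 34:C/A; 36:T/G; 37:C/T; 40:T/G; 43:T/G.
That gives 9 mismatches out of 45 aligned sites, so the Hamming distance is 9.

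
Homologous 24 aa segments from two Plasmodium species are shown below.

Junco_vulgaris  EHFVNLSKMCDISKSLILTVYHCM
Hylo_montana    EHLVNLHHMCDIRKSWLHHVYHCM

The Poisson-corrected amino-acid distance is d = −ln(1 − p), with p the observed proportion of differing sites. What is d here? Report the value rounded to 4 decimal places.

0.4055

Mismatches occur at site 3 (F→L), site 7 (S→H), site 8 (K→H), site 13 (S→R), site 16 (L→W), site 17 (I→L), site 18 (L→H), site 19 (T→H).
p = 8/24 = 0.333333.
d = −ln(1 − 0.333333) = −ln(0.666667) = 0.4055.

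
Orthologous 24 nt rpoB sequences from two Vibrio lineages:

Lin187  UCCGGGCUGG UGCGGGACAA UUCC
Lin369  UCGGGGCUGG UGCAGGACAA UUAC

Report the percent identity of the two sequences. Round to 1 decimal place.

87.5%

Differing sites — 3:C/G; 14:G/A; 23:C/A.
21 of the 24 sites match, so the percent identity is 21/24 × 100 = 87.5%.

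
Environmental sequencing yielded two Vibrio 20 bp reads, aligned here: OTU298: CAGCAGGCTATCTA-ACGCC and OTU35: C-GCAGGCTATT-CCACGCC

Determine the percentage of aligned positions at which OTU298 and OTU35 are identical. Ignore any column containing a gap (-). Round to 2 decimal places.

Excluding the 3 gap columns leaves 17 comparable sites.
Differing sites — 12:C/T; 14:A/C.
15 of the 17 comparable sites match, so the percent identity is 15/17 × 100 = 88.24%.

88.24%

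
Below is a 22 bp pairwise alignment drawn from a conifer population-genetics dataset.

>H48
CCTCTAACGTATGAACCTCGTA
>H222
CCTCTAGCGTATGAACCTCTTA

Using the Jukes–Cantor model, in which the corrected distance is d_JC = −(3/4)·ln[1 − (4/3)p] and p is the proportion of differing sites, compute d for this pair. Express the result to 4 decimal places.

Differing sites — 7:A/G; 20:G/T.
p = 2/22 = 0.090909.
d = −0.75 · ln(1 − (4/3)·0.090909) = −0.75 · ln(0.878788) = −0.75 · (-0.129212) = 0.0969.

0.0969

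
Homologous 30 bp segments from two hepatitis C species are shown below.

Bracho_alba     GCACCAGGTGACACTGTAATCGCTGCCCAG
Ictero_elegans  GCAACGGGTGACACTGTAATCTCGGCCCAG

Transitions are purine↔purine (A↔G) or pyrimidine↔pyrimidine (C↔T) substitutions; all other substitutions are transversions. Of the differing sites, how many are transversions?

Mismatches occur at site 4 (C→A, transversion), site 6 (A→G, transition), site 22 (G→T, transversion), site 24 (T→G, transversion).
Of the 4 differences, 1 transition and 3 transversions, so the answer is 3.

3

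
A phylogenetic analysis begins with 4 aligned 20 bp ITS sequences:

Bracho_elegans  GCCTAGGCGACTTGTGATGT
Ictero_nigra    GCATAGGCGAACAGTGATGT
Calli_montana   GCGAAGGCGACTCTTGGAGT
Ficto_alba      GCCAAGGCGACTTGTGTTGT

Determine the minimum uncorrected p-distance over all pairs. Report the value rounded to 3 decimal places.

Pairwise Hamming distances:
  Bracho_elegans vs Ictero_nigra: 4
  Bracho_elegans vs Calli_montana: 6
  Bracho_elegans vs Ficto_alba: 2
  Ictero_nigra vs Calli_montana: 8
  Ictero_nigra vs Ficto_alba: 6
  Calli_montana vs Ficto_alba: 5
The smallest is 2 mismatches, between Bracho_elegans and Ficto_alba; p = 2/20 = 0.100.

0.100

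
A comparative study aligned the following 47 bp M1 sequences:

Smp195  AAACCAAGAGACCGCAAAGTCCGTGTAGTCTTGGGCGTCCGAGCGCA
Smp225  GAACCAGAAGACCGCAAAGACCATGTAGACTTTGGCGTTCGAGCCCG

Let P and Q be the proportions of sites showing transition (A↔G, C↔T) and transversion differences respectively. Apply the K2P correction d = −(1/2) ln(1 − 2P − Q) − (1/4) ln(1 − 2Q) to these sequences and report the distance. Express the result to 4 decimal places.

Mismatches occur at site 1 (A→G, transition), site 7 (A→G, transition), site 8 (G→A, transition), site 20 (T→A, transversion), site 23 (G→A, transition), site 29 (T→A, transversion), site 33 (G→T, transversion), site 39 (C→T, transition), site 45 (G→C, transversion), site 47 (A→G, transition).
Of the 10 differences, 6 transitions and 4 transversions over 47 sites: P = 6/47 = 0.127660, Q = 4/47 = 0.085106.
d = −0.5·ln(0.659574) − 0.25·ln(0.829788) = −0.5·(-0.416161) − 0.25·(-0.186585) = 0.2547.

0.2547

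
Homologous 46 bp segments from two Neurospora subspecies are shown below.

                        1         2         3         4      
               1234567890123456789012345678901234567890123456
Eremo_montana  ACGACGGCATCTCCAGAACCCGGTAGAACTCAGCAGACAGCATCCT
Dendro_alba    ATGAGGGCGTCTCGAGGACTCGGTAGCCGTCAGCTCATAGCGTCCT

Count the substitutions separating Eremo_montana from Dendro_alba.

13

Mismatches occur at site 2 (C→T), site 5 (C→G), site 9 (A→G), site 14 (C→G), site 17 (A→G), site 20 (C→T), site 27 (A→C), site 28 (A→C), site 29 (C→G), site 35 (A→T), site 36 (G→C), site 38 (C→T), site 42 (A→G).
That gives 13 mismatches out of 46 aligned sites, so the Hamming distance is 13.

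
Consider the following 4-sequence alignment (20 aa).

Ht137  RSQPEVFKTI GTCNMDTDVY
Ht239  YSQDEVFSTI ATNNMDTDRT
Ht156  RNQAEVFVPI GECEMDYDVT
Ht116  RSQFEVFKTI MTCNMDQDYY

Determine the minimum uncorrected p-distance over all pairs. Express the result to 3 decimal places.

0.200

Pairwise Hamming distances:
  Ht137 vs Ht239: 7
  Ht137 vs Ht156: 8
  Ht137 vs Ht116: 4
  Ht239 vs Ht156: 11
  Ht239 vs Ht116: 8
  Ht156 vs Ht116: 10
The smallest is 4 mismatches, between Ht137 and Ht116; p = 4/20 = 0.200.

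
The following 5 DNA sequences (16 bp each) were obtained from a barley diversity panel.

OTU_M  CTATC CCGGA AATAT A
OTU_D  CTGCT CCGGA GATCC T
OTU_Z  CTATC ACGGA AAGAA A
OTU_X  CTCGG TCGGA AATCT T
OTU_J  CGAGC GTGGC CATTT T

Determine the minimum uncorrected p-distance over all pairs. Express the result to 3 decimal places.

0.188

Pairwise Hamming distances:
  OTU_M vs OTU_D: 7
  OTU_M vs OTU_Z: 3
  OTU_M vs OTU_X: 6
  OTU_M vs OTU_J: 8
  OTU_D vs OTU_Z: 9
  OTU_D vs OTU_X: 6
  OTU_D vs OTU_J: 10
  OTU_Z vs OTU_X: 8
  OTU_Z vs OTU_J: 10
  OTU_X vs OTU_J: 8
The smallest is 3 mismatches, between OTU_M and OTU_Z; p = 3/16 = 0.188.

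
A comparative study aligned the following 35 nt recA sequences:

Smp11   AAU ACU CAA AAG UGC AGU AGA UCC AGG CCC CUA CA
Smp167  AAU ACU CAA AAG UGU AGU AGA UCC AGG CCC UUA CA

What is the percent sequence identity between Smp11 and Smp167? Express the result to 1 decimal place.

94.3%

The sequences differ at positions 15 (C/U), 31 (C/U).
33 of the 35 sites match, so the percent identity is 33/35 × 100 = 94.3%.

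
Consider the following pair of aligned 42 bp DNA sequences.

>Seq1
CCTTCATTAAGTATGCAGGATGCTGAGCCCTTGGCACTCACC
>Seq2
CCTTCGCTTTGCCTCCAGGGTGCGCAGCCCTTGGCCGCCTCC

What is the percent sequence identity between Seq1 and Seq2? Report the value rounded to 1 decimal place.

The sequences differ at positions 6 (A/G), 7 (T/C), 9 (A/T), 10 (A/T), 12 (T/C), 13 (A/C), 15 (G/C), 20 (A/G), 24 (T/G), 25 (G/C), 36 (A/C), 37 (C/G), 38 (T/C), 40 (A/T).
28 of the 42 sites match, so the percent identity is 28/42 × 100 = 66.7%.

66.7%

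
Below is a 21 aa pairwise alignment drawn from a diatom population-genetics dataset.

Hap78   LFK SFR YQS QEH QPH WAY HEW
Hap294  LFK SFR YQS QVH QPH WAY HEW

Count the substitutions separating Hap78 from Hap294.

1

A single mismatch occurs at site 11 (E↔V).
That gives 1 mismatch out of 21 aligned sites, so the Hamming distance is 1.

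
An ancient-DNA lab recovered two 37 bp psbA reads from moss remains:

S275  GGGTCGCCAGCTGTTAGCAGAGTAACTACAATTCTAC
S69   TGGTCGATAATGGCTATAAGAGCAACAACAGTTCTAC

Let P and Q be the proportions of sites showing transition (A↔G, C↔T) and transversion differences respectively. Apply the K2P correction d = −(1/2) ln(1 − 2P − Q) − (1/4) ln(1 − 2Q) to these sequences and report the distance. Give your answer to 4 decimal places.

0.4312

Differing sites — 1:G/T (Tv); 7:C/A (Tv); 8:C/T (Ti); 10:G/A (Ti); 11:C/T (Ti); 12:T/G (Tv); 14:T/C (Ti); 17:G/T (Tv); 18:C/A (Tv); 23:T/C (Ti); 27:T/A (Tv); 31:A/G (Ti).
Of the 12 differences, 6 transitions and 6 transversions over 37 sites: P = 6/37 = 0.162162, Q = 6/37 = 0.162162.
d = −0.5·ln(0.513514) − 0.25·ln(0.675676) = −0.5·(-0.666478) − 0.25·(-0.392042) = 0.4312.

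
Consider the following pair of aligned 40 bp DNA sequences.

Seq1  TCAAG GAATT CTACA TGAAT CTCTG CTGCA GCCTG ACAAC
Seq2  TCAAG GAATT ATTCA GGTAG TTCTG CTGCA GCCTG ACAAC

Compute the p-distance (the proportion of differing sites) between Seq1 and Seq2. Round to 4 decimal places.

0.1500

The sequences differ at positions 11 (C/A), 13 (A/T), 16 (T/G), 18 (A/T), 20 (T/G), 21 (C/T).
There are 6 differences over 40 sites, so p = 6/40 = 0.1500.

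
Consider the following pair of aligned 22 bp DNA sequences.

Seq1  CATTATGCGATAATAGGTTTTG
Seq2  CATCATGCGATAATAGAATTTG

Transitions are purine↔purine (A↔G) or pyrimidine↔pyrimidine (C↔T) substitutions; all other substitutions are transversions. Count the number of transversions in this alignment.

The sequences differ at positions 4 (T/C, transition), 17 (G/A, transition), 18 (T/A, transversion).
Of the 3 differences, 2 transitions and 1 transversion, so the answer is 1.

1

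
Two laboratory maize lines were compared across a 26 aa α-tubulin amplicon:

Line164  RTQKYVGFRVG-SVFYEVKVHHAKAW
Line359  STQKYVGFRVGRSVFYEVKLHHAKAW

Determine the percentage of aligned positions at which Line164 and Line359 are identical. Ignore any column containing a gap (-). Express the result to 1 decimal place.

92.0%

Excluding the 1 gap column leaves 25 comparable sites.
Mismatches occur at site 1 (R→S), site 20 (V→L).
23 of the 25 comparable sites match, so the percent identity is 23/25 × 100 = 92.0%.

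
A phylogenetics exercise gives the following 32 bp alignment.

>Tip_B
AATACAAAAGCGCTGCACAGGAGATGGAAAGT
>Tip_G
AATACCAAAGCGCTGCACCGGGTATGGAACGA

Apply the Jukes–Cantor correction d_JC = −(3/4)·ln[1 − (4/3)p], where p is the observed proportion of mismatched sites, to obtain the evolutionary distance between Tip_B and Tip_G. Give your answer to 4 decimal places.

0.2158

Mismatches occur at site 6 (A↔C), site 19 (A↔C), site 22 (A↔G), site 23 (G↔T), site 30 (A↔C), site 32 (T↔A).
p = 6/32 = 0.187500.
d = −0.75 · ln(1 − (4/3)·0.187500) = −0.75 · ln(0.750000) = −0.75 · (-0.287682) = 0.2158.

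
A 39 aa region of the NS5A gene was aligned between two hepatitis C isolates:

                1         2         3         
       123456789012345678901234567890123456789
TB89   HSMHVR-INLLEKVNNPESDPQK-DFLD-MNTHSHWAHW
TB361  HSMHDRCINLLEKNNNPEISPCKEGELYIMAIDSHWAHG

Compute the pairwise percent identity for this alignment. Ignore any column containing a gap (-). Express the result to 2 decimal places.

66.67%

Excluding the 3 gap columns leaves 36 comparable sites.
Differing sites — 5:V/D; 14:V/N; 19:S/I; 20:D/S; 22:Q/C; 25:D/G; 26:F/E; 28:D/Y; 31:N/A; 32:T/I; 33:H/D; 39:W/G.
24 of the 36 comparable sites match, so the percent identity is 24/36 × 100 = 66.67%.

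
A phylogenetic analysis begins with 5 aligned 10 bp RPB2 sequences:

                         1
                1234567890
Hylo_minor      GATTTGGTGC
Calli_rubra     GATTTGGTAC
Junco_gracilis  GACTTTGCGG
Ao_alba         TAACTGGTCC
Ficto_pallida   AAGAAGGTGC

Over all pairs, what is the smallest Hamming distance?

1

Pairwise Hamming distances:
  Hylo_minor vs Calli_rubra: 1
  Hylo_minor vs Junco_gracilis: 4
  Hylo_minor vs Ao_alba: 4
  Hylo_minor vs Ficto_pallida: 4
  Calli_rubra vs Junco_gracilis: 5
  Calli_rubra vs Ao_alba: 4
  Calli_rubra vs Ficto_pallida: 5
  Junco_gracilis vs Ao_alba: 7
  Junco_gracilis vs Ficto_pallida: 7
  Ao_alba vs Ficto_pallida: 5
The smallest is 1, between Hylo_minor and Calli_rubra.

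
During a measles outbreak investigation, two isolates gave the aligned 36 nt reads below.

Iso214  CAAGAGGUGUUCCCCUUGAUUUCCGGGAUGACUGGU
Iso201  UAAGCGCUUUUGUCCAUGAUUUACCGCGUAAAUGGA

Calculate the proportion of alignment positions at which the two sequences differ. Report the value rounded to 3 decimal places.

0.389

The sequences differ at positions 1 (C/U), 5 (A/C), 7 (G/C), 9 (G/U), 12 (C/G), 13 (C/U), 16 (U/A), 23 (C/A), 25 (G/C), 27 (G/C), 28 (A/G), 30 (G/A), 32 (C/A), 36 (U/A).
There are 14 differences over 36 sites, so p = 14/36 = 0.389.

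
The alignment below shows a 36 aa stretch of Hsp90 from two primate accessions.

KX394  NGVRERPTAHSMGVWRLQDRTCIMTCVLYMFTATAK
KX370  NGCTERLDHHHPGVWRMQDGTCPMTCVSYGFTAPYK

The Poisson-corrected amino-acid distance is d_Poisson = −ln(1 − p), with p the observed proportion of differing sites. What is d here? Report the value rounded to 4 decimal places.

0.4925

Differing sites — 3:V/C; 4:R/T; 7:P/L; 8:T/D; 9:A/H; 11:S/H; 12:M/P; 17:L/M; 20:R/G; 23:I/P; 28:L/S; 30:M/G; 34:T/P; 35:A/Y.
p = 14/36 = 0.388889.
d = −ln(1 − 0.388889) = −ln(0.611111) = 0.4925.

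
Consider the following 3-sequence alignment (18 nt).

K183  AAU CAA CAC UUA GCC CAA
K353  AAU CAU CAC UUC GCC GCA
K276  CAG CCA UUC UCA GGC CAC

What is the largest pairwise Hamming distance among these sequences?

Pairwise Hamming distances:
  K183 vs K353: 4
  K183 vs K276: 8
  K353 vs K276: 12
The largest is 12, between K353 and K276.

12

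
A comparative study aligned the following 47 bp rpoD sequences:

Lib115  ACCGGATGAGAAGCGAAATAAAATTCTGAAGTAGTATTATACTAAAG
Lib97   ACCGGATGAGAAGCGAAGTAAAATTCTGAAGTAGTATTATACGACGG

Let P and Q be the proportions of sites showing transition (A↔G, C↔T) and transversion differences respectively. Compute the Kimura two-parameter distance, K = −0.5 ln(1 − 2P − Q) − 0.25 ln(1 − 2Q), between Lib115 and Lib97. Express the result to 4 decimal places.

Mismatches occur at site 18 (A/G, transition), site 43 (T/G, transversion), site 45 (A/C, transversion), site 46 (A/G, transition).
Of the 4 differences, 2 transitions and 2 transversions over 47 sites: P = 2/47 = 0.042553, Q = 2/47 = 0.042553.
d = −0.5·ln(0.872341) − 0.25·ln(0.914894) = −0.5·(-0.136575) − 0.25·(-0.088947) = 0.0905.

0.0905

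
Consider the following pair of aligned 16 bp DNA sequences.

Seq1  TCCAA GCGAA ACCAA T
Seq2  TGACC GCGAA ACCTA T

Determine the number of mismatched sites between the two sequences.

5

Differing sites — 2:C/G; 3:C/A; 4:A/C; 5:A/C; 14:A/T.
That gives 5 mismatches out of 16 aligned sites, so the Hamming distance is 5.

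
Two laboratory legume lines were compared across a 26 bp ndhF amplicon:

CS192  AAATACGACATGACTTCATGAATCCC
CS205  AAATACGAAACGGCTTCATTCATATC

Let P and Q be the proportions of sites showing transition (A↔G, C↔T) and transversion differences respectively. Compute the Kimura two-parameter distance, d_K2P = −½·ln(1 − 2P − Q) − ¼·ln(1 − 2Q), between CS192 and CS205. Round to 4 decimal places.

The sequences differ at positions 9 (C/A, transversion), 11 (T/C, transition), 13 (A/G, transition), 20 (G/T, transversion), 21 (A/C, transversion), 24 (C/A, transversion), 25 (C/T, transition).
Of the 7 differences, 3 transitions and 4 transversions over 26 sites: P = 3/26 = 0.115385, Q = 4/26 = 0.153846.
d = −0.5·ln(0.615384) − 0.25·ln(0.692308) = −0.5·(-0.485509) − 0.25·(-0.367724) = 0.3347.

0.3347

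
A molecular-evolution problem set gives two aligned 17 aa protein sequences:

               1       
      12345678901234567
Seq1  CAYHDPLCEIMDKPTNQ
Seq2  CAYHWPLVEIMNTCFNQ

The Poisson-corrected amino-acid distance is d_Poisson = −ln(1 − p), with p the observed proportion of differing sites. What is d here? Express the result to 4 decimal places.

Mismatches occur at site 5 (D→W), site 8 (C→V), site 12 (D→N), site 13 (K→T), site 14 (P→C), site 15 (T→F).
p = 6/17 = 0.352941.
d = −ln(1 − 0.352941) = −ln(0.647059) = 0.4353.

0.4353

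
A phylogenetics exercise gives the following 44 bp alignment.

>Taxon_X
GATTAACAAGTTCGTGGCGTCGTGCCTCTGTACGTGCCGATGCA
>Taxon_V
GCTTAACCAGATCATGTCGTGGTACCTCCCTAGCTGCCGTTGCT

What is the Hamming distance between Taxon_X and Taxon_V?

13

Differing sites — 2:A/C; 8:A/C; 11:T/A; 14:G/A; 17:G/T; 21:C/G; 24:G/A; 29:T/C; 30:G/C; 33:C/G; 34:G/C; 40:A/T; 44:A/T.
That gives 13 mismatches out of 44 aligned sites, so the Hamming distance is 13.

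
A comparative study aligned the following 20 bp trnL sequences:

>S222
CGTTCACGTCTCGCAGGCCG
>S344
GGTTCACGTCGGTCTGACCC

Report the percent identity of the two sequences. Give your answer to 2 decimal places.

65.00%

Mismatches occur at site 1 (C→G), site 11 (T→G), site 12 (C→G), site 13 (G→T), site 15 (A→T), site 17 (G→A), site 20 (G→C).
13 of the 20 sites match, so the percent identity is 13/20 × 100 = 65.00%.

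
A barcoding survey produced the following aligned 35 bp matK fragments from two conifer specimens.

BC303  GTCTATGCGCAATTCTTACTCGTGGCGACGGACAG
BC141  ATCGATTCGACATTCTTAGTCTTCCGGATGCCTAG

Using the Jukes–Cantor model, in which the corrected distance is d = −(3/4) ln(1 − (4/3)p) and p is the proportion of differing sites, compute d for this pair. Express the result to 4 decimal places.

0.5716

Differing sites — 1:G/A; 4:T/G; 7:G/T; 10:C/A; 11:A/C; 19:C/G; 22:G/T; 24:G/C; 25:G/C; 26:C/G; 29:C/T; 31:G/C; 32:A/C; 33:C/T.
p = 14/35 = 0.400000.
d = −0.75 · ln(1 − (4/3)·0.400000) = −0.75 · ln(0.466667) = −0.75 · (-0.762139) = 0.5716.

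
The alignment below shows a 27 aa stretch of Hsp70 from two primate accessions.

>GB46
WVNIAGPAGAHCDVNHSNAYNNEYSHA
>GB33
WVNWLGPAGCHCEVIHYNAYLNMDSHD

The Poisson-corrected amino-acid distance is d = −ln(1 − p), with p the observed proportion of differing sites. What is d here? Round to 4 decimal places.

0.4626

Mismatches occur at site 4 (I→W), site 5 (A→L), site 10 (A→C), site 13 (D→E), site 15 (N→I), site 17 (S→Y), site 21 (N→L), site 23 (E→M), site 24 (Y→D), site 27 (A→D).
p = 10/27 = 0.370370.
d = −ln(1 − 0.370370) = −ln(0.629630) = 0.4626.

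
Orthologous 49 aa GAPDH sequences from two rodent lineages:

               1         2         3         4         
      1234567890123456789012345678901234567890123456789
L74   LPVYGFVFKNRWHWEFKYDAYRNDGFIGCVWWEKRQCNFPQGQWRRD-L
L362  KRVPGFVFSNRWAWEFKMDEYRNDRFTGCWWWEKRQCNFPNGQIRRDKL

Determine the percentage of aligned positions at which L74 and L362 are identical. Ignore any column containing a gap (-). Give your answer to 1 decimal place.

Excluding the 1 gap column leaves 48 comparable sites.
The sequences differ at positions 1 (L/K), 2 (P/R), 4 (Y/P), 9 (K/S), 13 (H/A), 18 (Y/M), 20 (A/E), 25 (G/R), 27 (I/T), 30 (V/W), 41 (Q/N), 44 (W/I).
36 of the 48 comparable sites match, so the percent identity is 36/48 × 100 = 75.0%.

75.0%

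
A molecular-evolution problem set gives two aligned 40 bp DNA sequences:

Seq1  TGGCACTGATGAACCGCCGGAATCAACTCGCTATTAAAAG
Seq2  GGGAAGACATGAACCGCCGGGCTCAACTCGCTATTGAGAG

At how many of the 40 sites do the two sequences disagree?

The sequences differ at positions 1 (T/G), 4 (C/A), 6 (C/G), 7 (T/A), 8 (G/C), 21 (A/G), 22 (A/C), 36 (A/G), 38 (A/G).
That gives 9 mismatches out of 40 aligned sites, so the Hamming distance is 9.

9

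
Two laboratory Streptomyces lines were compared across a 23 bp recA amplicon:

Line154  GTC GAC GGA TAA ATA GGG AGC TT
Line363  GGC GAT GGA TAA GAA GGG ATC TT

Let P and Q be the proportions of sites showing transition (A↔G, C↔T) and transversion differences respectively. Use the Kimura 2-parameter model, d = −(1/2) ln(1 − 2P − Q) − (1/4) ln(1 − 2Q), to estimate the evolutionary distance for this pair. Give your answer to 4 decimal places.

Mismatches occur at site 2 (T↔G, transversion), site 6 (C↔T, transition), site 13 (A↔G, transition), site 14 (T↔A, transversion), site 20 (G↔T, transversion).
Of the 5 differences, 2 transitions and 3 transversions over 23 sites: P = 2/23 = 0.086957, Q = 3/23 = 0.130435.
d = −0.5·ln(0.695651) − 0.25·ln(0.739130) = −0.5·(-0.362907) − 0.25·(-0.302281) = 0.2570.

0.2570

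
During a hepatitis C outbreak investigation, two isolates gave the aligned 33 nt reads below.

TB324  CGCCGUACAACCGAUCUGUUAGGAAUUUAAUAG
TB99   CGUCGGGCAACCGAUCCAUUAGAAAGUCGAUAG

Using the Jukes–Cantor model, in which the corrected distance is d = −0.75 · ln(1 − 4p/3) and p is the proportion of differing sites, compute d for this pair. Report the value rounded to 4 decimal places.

0.3390

The sequences differ at positions 3 (C/U), 6 (U/G), 7 (A/G), 17 (U/C), 18 (G/A), 23 (G/A), 26 (U/G), 28 (U/C), 29 (A/G).
p = 9/33 = 0.272727.
d = −0.75 · ln(1 − (4/3)·0.272727) = −0.75 · ln(0.636364) = −0.75 · (-0.451985) = 0.3390.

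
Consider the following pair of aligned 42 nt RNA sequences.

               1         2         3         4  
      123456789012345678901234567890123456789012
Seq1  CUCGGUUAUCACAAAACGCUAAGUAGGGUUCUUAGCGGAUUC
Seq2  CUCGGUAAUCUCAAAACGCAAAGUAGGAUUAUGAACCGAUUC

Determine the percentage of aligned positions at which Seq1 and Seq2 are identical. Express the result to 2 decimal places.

80.95%

Differing sites — 7:U/A; 11:A/U; 20:U/A; 28:G/A; 31:C/A; 33:U/G; 35:G/A; 37:G/C.
34 of the 42 sites match, so the percent identity is 34/42 × 100 = 80.95%.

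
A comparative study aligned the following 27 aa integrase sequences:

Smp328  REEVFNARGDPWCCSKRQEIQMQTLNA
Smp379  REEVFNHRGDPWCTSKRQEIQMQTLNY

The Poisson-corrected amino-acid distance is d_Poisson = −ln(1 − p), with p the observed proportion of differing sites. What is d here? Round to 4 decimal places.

0.1178

Differing sites — 7:A/H; 14:C/T; 27:A/Y.
p = 3/27 = 0.111111.
d = −ln(1 − 0.111111) = −ln(0.888889) = 0.1178.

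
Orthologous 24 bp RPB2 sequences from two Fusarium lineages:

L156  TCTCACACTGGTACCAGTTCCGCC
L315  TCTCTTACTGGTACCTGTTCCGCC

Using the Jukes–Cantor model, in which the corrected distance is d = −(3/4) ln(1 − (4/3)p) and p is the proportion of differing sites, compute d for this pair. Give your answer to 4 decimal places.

Differing sites — 5:A/T; 6:C/T; 16:A/T.
p = 3/24 = 0.125000.
d = −0.75 · ln(1 − (4/3)·0.125000) = −0.75 · ln(0.833333) = −0.75 · (-0.182322) = 0.1367.

0.1367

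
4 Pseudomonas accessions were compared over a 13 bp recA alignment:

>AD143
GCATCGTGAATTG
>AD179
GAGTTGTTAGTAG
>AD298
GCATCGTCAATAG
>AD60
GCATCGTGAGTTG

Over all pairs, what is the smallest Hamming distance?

1

Pairwise Hamming distances:
  AD143 vs AD179: 6
  AD143 vs AD298: 2
  AD143 vs AD60: 1
  AD179 vs AD298: 5
  AD179 vs AD60: 5
  AD298 vs AD60: 3
The smallest is 1, between AD143 and AD60.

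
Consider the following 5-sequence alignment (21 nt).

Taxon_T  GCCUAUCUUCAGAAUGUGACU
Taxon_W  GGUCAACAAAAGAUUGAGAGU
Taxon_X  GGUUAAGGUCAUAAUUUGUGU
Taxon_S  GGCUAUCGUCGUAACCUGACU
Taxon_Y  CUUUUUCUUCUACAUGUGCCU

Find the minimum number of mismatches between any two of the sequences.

Pairwise Hamming distances:
  Taxon_T vs Taxon_W: 10
  Taxon_T vs Taxon_X: 9
  Taxon_T vs Taxon_S: 6
  Taxon_T vs Taxon_Y: 8
  Taxon_W vs Taxon_X: 10
  Taxon_W vs Taxon_S: 13
  Taxon_W vs Taxon_Y: 15
  Taxon_X vs Taxon_S: 8
  Taxon_X vs Taxon_Y: 12
  Taxon_S vs Taxon_Y: 11
The smallest is 6, between Taxon_T and Taxon_S.

6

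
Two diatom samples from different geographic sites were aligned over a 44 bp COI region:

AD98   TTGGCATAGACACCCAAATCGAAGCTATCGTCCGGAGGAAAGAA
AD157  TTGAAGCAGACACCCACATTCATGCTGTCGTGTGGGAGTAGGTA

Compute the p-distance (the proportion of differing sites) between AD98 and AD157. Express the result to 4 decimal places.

Mismatches occur at site 4 (G↔A), site 5 (C↔A), site 6 (A↔G), site 7 (T↔C), site 17 (A↔C), site 20 (C↔T), site 21 (G↔C), site 23 (A↔T), site 27 (A↔G), site 32 (C↔G), site 33 (C↔T), site 36 (A↔G), site 37 (G↔A), site 39 (A↔T), site 41 (A↔G), site 43 (A↔T).
There are 16 differences over 44 sites, so p = 16/44 = 0.3636.

0.3636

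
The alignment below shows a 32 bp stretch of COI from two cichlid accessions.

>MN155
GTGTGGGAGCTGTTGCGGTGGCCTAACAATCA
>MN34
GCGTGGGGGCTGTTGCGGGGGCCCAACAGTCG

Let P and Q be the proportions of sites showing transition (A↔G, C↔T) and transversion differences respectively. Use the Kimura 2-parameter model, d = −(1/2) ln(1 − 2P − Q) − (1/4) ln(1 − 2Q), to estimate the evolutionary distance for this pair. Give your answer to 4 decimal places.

Differing sites — 2:T/C (Ti); 8:A/G (Ti); 19:T/G (Tv); 24:T/C (Ti); 29:A/G (Ti); 32:A/G (Ti).
Of the 6 differences, 5 transitions and 1 transversion over 32 sites: P = 5/32 = 0.156250, Q = 1/32 = 0.031250.
d = −0.5·ln(0.656250) − 0.25·ln(0.937500) = −0.5·(-0.421213) − 0.25·(-0.064539) = 0.2267.

0.2267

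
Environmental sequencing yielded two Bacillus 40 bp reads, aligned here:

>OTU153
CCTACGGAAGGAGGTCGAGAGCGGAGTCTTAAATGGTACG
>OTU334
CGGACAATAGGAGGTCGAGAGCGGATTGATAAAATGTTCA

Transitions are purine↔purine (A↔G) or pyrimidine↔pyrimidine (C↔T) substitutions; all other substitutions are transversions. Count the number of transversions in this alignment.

9

Mismatches occur at site 2 (C→G, transversion), site 3 (T→G, transversion), site 6 (G→A, transition), site 7 (G→A, transition), site 8 (A→T, transversion), site 26 (G→T, transversion), site 28 (C→G, transversion), site 29 (T→A, transversion), site 34 (T→A, transversion), site 35 (G→T, transversion), site 38 (A→T, transversion), site 40 (G→A, transition).
Of the 12 differences, 3 transitions and 9 transversions, so the answer is 9.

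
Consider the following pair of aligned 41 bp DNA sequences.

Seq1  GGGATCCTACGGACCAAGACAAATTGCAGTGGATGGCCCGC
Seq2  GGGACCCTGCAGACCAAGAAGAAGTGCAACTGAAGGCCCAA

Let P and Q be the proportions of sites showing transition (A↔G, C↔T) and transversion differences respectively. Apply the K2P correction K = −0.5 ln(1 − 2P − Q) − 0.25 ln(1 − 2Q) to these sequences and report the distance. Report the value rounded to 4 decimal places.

0.3812

Differing sites — 5:T/C (Ti); 9:A/G (Ti); 11:G/A (Ti); 20:C/A (Tv); 21:A/G (Ti); 24:T/G (Tv); 29:G/A (Ti); 30:T/C (Ti); 31:G/T (Tv); 34:T/A (Tv); 40:G/A (Ti); 41:C/A (Tv).
Of the 12 differences, 7 transitions and 5 transversions over 41 sites: P = 7/41 = 0.170732, Q = 5/41 = 0.121951.
d = −0.5·ln(0.536585) − 0.25·ln(0.756098) = −0.5·(-0.622530) − 0.25·(-0.279584) = 0.3812.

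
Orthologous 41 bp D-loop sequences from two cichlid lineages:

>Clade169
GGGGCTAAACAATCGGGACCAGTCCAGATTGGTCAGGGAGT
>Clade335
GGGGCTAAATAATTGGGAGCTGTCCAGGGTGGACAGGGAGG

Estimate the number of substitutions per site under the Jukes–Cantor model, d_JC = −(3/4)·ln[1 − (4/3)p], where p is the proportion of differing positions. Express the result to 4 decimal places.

0.2260

Mismatches occur at site 10 (C→T), site 14 (C→T), site 19 (C→G), site 21 (A→T), site 28 (A→G), site 29 (T→G), site 33 (T→A), site 41 (T→G).
p = 8/41 = 0.195122.
d = −0.75 · ln(1 − (4/3)·0.195122) = −0.75 · ln(0.739837) = −0.75 · (-0.301325) = 0.2260.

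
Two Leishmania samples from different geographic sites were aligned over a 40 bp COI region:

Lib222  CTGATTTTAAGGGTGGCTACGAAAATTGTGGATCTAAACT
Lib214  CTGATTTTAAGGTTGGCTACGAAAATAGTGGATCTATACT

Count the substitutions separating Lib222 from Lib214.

Differing sites — 13:G/T; 27:T/A; 37:A/T.
That gives 3 mismatches out of 40 aligned sites, so the Hamming distance is 3.

3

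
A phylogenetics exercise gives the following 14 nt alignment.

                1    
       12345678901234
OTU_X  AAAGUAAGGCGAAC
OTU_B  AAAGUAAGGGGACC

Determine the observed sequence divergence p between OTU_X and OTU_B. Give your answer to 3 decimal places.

Mismatches occur at site 10 (C↔G), site 13 (A↔C).
There are 2 differences over 14 sites, so p = 2/14 = 0.143.

0.143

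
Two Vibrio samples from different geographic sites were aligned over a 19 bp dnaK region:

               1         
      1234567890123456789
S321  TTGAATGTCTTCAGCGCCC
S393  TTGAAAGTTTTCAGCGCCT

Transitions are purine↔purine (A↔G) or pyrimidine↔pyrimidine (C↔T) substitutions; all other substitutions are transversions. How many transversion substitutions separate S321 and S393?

1

Differing sites — 6:T/A (Tv); 9:C/T (Ti); 19:C/T (Ti).
Of the 3 differences, 2 transitions and 1 transversion, so the answer is 1.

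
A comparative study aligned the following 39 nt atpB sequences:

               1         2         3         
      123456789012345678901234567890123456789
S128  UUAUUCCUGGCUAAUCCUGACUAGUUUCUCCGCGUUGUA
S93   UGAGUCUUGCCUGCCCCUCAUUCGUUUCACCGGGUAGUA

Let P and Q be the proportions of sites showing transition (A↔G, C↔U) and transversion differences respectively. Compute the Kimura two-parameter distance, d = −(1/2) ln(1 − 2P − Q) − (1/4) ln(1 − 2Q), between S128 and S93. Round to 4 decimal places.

Mismatches occur at site 2 (U↔G, transversion), site 4 (U↔G, transversion), site 7 (C↔U, transition), site 10 (G↔C, transversion), site 13 (A↔G, transition), site 14 (A↔C, transversion), site 15 (U↔C, transition), site 19 (G↔C, transversion), site 21 (C↔U, transition), site 23 (A↔C, transversion), site 29 (U↔A, transversion), site 33 (C↔G, transversion), site 36 (U↔A, transversion).
Of the 13 differences, 4 transitions and 9 transversions over 39 sites: P = 4/39 = 0.102564, Q = 9/39 = 0.230769.
d = −0.5·ln(0.564103) − 0.25·ln(0.538462) = −0.5·(-0.572518) − 0.25·(-0.619038) = 0.4410.

0.4410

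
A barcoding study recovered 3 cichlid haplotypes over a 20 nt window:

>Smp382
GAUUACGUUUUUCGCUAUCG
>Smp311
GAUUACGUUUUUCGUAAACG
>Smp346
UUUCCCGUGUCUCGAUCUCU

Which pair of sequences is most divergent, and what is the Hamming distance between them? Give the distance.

11

Pairwise Hamming distances:
  Smp382 vs Smp311: 3
  Smp382 vs Smp346: 9
  Smp311 vs Smp346: 11
The largest is 11, between Smp311 and Smp346.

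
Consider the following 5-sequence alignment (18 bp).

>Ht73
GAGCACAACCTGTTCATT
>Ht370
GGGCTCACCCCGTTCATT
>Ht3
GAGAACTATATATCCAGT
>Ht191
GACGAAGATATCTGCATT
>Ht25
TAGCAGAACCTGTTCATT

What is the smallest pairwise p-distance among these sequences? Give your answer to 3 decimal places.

0.111

Pairwise Hamming distances:
  Ht73 vs Ht370: 4
  Ht73 vs Ht3: 7
  Ht73 vs Ht191: 8
  Ht73 vs Ht25: 2
  Ht370 vs Ht3: 11
  Ht370 vs Ht191: 12
  Ht370 vs Ht25: 6
  Ht3 vs Ht191: 7
  Ht3 vs Ht25: 9
  Ht191 vs Ht25: 9
The smallest is 2 mismatches, between Ht73 and Ht25; p = 2/18 = 0.111.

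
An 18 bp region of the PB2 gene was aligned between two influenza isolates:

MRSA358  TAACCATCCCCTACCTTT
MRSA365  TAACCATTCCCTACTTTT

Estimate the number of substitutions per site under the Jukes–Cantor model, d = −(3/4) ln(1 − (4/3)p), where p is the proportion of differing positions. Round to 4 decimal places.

0.1203

Mismatches occur at site 8 (C/T), site 15 (C/T).
p = 2/18 = 0.111111.
d = −0.75 · ln(1 − (4/3)·0.111111) = −0.75 · ln(0.851852) = −0.75 · (-0.160342) = 0.1203.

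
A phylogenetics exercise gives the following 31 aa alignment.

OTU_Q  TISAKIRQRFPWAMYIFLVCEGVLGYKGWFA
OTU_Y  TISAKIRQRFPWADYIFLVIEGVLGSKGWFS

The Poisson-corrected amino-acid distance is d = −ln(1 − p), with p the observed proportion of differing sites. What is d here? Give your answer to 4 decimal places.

The sequences differ at positions 14 (M/D), 20 (C/I), 26 (Y/S), 31 (A/S).
p = 4/31 = 0.129032.
d = −ln(1 − 0.129032) = −ln(0.870968) = 0.1382.

0.1382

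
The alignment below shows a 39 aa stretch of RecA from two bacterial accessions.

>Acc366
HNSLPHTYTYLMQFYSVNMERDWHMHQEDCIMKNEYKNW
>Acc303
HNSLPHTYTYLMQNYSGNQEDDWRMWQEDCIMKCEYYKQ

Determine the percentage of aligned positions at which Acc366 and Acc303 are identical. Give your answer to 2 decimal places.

Mismatches occur at site 14 (F↔N), site 17 (V↔G), site 19 (M↔Q), site 21 (R↔D), site 24 (H↔R), site 26 (H↔W), site 34 (N↔C), site 37 (K↔Y), site 38 (N↔K), site 39 (W↔Q).
29 of the 39 sites match, so the percent identity is 29/39 × 100 = 74.36%.

74.36%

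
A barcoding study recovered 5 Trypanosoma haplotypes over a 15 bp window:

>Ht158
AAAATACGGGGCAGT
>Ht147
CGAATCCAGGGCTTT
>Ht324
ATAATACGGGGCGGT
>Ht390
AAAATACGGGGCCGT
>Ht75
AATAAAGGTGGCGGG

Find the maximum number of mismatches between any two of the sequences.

Pairwise Hamming distances:
  Ht158 vs Ht147: 6
  Ht158 vs Ht324: 2
  Ht158 vs Ht390: 1
  Ht158 vs Ht75: 6
  Ht147 vs Ht324: 6
  Ht147 vs Ht390: 6
  Ht147 vs Ht75: 11
  Ht324 vs Ht390: 2
  Ht324 vs Ht75: 6
  Ht390 vs Ht75: 6
The largest is 11, between Ht147 and Ht75.

11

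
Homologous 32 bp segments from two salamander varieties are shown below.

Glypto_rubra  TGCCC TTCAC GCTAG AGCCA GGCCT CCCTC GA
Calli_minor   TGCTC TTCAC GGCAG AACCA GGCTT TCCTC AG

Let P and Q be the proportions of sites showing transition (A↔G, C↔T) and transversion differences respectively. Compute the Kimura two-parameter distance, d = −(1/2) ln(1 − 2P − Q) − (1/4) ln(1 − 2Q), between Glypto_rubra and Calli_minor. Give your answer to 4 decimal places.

0.3324

Mismatches occur at site 4 (C/T, transition), site 12 (C/G, transversion), site 13 (T/C, transition), site 17 (G/A, transition), site 24 (C/T, transition), site 26 (C/T, transition), site 31 (G/A, transition), site 32 (A/G, transition).
Of the 8 differences, 7 transitions and 1 transversion over 32 sites: P = 7/32 = 0.218750, Q = 1/32 = 0.031250.
d = −0.5·ln(0.531250) − 0.25·ln(0.937500) = −0.5·(-0.632523) − 0.25·(-0.064539) = 0.3324.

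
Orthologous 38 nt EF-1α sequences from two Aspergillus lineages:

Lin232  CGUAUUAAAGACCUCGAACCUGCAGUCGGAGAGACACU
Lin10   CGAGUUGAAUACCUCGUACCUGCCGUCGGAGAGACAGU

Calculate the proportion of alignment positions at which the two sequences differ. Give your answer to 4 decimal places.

0.1842

The sequences differ at positions 3 (U/A), 4 (A/G), 7 (A/G), 10 (G/U), 17 (A/U), 24 (A/C), 37 (C/G).
There are 7 differences over 38 sites, so p = 7/38 = 0.1842.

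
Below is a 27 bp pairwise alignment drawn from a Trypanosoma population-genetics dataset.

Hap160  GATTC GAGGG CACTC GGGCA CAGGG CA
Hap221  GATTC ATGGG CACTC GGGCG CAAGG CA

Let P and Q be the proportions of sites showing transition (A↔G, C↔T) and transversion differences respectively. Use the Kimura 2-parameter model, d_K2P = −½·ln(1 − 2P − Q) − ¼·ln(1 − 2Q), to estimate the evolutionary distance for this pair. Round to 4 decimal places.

Mismatches occur at site 6 (G→A, transition), site 7 (A→T, transversion), site 20 (A→G, transition), site 23 (G→A, transition).
Of the 4 differences, 3 transitions and 1 transversion over 27 sites: P = 3/27 = 0.111111, Q = 1/27 = 0.037037.
d = −0.5·ln(0.740741) − 0.25·ln(0.925926) = −0.5·(-0.300104) − 0.25·(-0.076961) = 0.1693.

0.1693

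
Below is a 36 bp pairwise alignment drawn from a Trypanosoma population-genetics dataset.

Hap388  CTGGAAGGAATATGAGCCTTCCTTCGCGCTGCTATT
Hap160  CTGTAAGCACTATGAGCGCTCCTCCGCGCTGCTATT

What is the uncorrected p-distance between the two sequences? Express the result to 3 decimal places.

Differing sites — 4:G/T; 8:G/C; 10:A/C; 18:C/G; 19:T/C; 24:T/C.
There are 6 differences over 36 sites, so p = 6/36 = 0.167.

0.167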